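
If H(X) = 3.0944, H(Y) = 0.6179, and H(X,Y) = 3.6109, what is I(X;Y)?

I(X;Y) = H(X) + H(Y) - H(X,Y)
I(X;Y) = 3.0944 + 0.6179 - 3.6109 = 0.1014 bits


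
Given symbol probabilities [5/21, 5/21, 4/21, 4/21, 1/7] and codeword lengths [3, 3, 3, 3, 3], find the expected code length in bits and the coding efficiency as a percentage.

Average length L = Σ p_i × l_i = 3.0000 bits
Entropy H = 2.2983 bits
Efficiency η = H/L × 100% = 76.61%


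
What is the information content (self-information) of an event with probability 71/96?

Information content I(x) = -log₂(p(x))
I = -log₂(71/96) = -log₂(0.7396)
I = 0.4352 bits


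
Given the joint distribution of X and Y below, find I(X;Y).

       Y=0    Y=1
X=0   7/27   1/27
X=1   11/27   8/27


H(X) = 0.8767, H(Y) = 0.9183, H(X,Y) = 1.7288
I(X;Y) = H(X) + H(Y) - H(X,Y) = 0.0662 bits


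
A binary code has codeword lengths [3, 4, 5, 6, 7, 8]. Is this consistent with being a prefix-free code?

Kraft inequality: Σ 2^(-l_i) ≤ 1 for prefix-free code
Calculating: 2^(-3) + 2^(-4) + 2^(-5) + 2^(-6) + 2^(-7) + 2^(-8)
= 0.125 + 0.0625 + 0.03125 + 0.015625 + 0.0078125 + 0.00390625
= 0.2461
Since 0.2461 ≤ 1, prefix-free code exists


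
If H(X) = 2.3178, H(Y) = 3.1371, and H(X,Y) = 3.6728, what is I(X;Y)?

I(X;Y) = H(X) + H(Y) - H(X,Y)
I(X;Y) = 2.3178 + 3.1371 - 3.6728 = 1.7821 bits


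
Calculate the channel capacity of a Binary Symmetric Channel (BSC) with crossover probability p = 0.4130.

For BSC with error probability p:
C = 1 - H(p) where H(p) is binary entropy
H(0.4130) = -0.4130 × log₂(0.4130) - 0.5870 × log₂(0.5870)
H(p) = 0.9780
C = 1 - 0.9780 = 0.0220 bits/use


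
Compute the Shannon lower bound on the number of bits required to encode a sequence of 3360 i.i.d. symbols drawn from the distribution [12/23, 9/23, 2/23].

Entropy H = 1.3258 bits/symbol
Minimum bits = H × n = 1.3258 × 3360
= 4454.64 bits


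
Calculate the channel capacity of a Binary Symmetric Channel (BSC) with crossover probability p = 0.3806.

For BSC with error probability p:
C = 1 - H(p) where H(p) is binary entropy
H(0.3806) = -0.3806 × log₂(0.3806) - 0.6194 × log₂(0.6194)
H(p) = 0.9585
C = 1 - 0.9585 = 0.0415 bits/use


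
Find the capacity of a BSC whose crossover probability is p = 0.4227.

For BSC with error probability p:
C = 1 - H(p) where H(p) is binary entropy
H(0.4227) = -0.4227 × log₂(0.4227) - 0.5773 × log₂(0.5773)
H(p) = 0.9827
C = 1 - 0.9827 = 0.0173 bits/use


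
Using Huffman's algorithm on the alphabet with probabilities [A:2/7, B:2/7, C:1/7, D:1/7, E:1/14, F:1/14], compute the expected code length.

Huffman tree construction:
Combine smallest probabilities repeatedly
Resulting codes:
  A: 01 (length 2)
  B: 10 (length 2)
  C: 110 (length 3)
  D: 111 (length 3)
  E: 000 (length 3)
  F: 001 (length 3)
Average length = Σ p(s) × length(s) = 2.4286 bits


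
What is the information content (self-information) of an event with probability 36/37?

Information content I(x) = -log₂(p(x))
I = -log₂(36/37) = -log₂(0.9730)
I = 0.0395 bits


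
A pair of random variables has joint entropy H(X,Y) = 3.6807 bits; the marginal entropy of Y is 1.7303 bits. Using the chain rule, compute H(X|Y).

Chain rule: H(X,Y) = H(X|Y) + H(Y)
H(X|Y) = H(X,Y) - H(Y) = 3.6807 - 1.7303 = 1.9504 bits


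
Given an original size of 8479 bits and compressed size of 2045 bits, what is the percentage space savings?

Space savings = (1 - Compressed/Original) × 100%
= (1 - 2045/8479) × 100%
= 75.88%


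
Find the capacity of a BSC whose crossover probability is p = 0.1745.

For BSC with error probability p:
C = 1 - H(p) where H(p) is binary entropy
H(0.1745) = -0.1745 × log₂(0.1745) - 0.8255 × log₂(0.8255)
H(p) = 0.6679
C = 1 - 0.6679 = 0.3321 bits/use


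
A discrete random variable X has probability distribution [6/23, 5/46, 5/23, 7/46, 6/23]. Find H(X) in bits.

H(X) = -Σ p(x) log₂ p(x)
  -6/23 × log₂(6/23) = 0.5057
  -5/46 × log₂(5/46) = 0.3480
  -5/23 × log₂(5/23) = 0.4786
  -7/46 × log₂(7/46) = 0.4133
  -6/23 × log₂(6/23) = 0.5057
H(X) = 2.2514 bits


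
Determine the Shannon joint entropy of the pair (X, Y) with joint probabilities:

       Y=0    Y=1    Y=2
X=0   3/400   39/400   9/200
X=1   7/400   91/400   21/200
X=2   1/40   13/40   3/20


H(X,Y) = -Σ p(x,y) log₂ p(x,y)
  p(0,0)=3/400: -0.0075 × log₂(0.0075) = 0.0529
  p(0,1)=39/400: -0.0975 × log₂(0.0975) = 0.3274
  p(0,2)=9/200: -0.0450 × log₂(0.0450) = 0.2013
  p(1,0)=7/400: -0.0175 × log₂(0.0175) = 0.1021
  p(1,1)=91/400: -0.2275 × log₂(0.2275) = 0.4860
  p(1,2)=21/200: -0.1050 × log₂(0.1050) = 0.3414
  p(2,0)=1/40: -0.0250 × log₂(0.0250) = 0.1330
  p(2,1)=13/40: -0.3250 × log₂(0.3250) = 0.5270
  p(2,2)=3/20: -0.1500 × log₂(0.1500) = 0.4105
H(X,Y) = 2.5818 bits


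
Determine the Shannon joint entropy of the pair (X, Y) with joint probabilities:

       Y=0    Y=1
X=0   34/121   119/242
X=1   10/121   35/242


H(X,Y) = -Σ p(x,y) log₂ p(x,y)
  p(0,0)=34/121: -0.2810 × log₂(0.2810) = 0.5146
  p(0,1)=119/242: -0.4917 × log₂(0.4917) = 0.5036
  p(1,0)=10/121: -0.0826 × log₂(0.0826) = 0.2973
  p(1,1)=35/242: -0.1446 × log₂(0.1446) = 0.4035
H(X,Y) = 1.7189 bits


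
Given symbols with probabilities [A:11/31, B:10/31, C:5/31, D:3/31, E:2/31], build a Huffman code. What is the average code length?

Huffman tree construction:
Combine smallest probabilities repeatedly
Resulting codes:
  A: 0 (length 1)
  B: 10 (length 2)
  C: 110 (length 3)
  D: 1111 (length 4)
  E: 1110 (length 4)
Average length = Σ p(s) × length(s) = 2.1290 bits


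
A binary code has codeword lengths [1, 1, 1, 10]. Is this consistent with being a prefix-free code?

Kraft inequality: Σ 2^(-l_i) ≤ 1 for prefix-free code
Calculating: 2^(-1) + 2^(-1) + 2^(-1) + 2^(-10)
= 0.5 + 0.5 + 0.5 + 0.0009765625
= 1.5010
Since 1.5010 > 1, prefix-free code does not exist


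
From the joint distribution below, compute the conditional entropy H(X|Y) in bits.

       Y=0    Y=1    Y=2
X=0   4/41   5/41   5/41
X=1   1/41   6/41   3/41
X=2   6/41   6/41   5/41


H(X|Y) = Σ_y p(y) H(X|Y=y)
  p(Y=0) = 11/41, H(X|Y=0) = 1.3222
  p(Y=1) = 17/41, H(X|Y=1) = 1.5799
  p(Y=2) = 13/41, H(X|Y=2) = 1.5486
H(X|Y) = 0.2683×1.3222 + 0.4146×1.5799 + 0.3171×1.5486 = 1.5008 bits


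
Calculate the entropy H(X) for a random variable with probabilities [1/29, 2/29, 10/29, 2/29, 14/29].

H(X) = -Σ p(x) log₂ p(x)
  -1/29 × log₂(1/29) = 0.1675
  -2/29 × log₂(2/29) = 0.2661
  -10/29 × log₂(10/29) = 0.5297
  -2/29 × log₂(2/29) = 0.2661
  -14/29 × log₂(14/29) = 0.5072
H(X) = 1.7365 bits


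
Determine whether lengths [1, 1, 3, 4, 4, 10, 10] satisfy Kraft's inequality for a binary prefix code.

Kraft inequality: Σ 2^(-l_i) ≤ 1 for prefix-free code
Calculating: 2^(-1) + 2^(-1) + 2^(-3) + 2^(-4) + 2^(-4) + 2^(-10) + 2^(-10)
= 0.5 + 0.5 + 0.125 + 0.0625 + 0.0625 + 0.0009765625 + 0.0009765625
= 1.2520
Since 1.2520 > 1, prefix-free code does not exist


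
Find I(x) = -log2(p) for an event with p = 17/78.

Information content I(x) = -log₂(p(x))
I = -log₂(17/78) = -log₂(0.2179)
I = 2.1979 bits


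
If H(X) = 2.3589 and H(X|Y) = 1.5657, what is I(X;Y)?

I(X;Y) = H(X) - H(X|Y)
I(X;Y) = 2.3589 - 1.5657 = 0.7932 bits


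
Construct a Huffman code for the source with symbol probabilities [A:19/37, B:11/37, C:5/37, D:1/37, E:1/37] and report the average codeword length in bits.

Huffman tree construction:
Combine smallest probabilities repeatedly
Resulting codes:
  A: 1 (length 1)
  B: 01 (length 2)
  C: 001 (length 3)
  D: 0000 (length 4)
  E: 0001 (length 4)
Average length = Σ p(s) × length(s) = 1.7297 bits


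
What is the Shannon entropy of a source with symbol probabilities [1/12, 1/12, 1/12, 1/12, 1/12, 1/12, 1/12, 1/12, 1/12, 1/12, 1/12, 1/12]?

H(X) = -Σ p(x) log₂ p(x)
  -1/12 × log₂(1/12) = 0.2987
  -1/12 × log₂(1/12) = 0.2987
  -1/12 × log₂(1/12) = 0.2987
  -1/12 × log₂(1/12) = 0.2987
  -1/12 × log₂(1/12) = 0.2987
  -1/12 × log₂(1/12) = 0.2987
  -1/12 × log₂(1/12) = 0.2987
  -1/12 × log₂(1/12) = 0.2987
  -1/12 × log₂(1/12) = 0.2987
  -1/12 × log₂(1/12) = 0.2987
  -1/12 × log₂(1/12) = 0.2987
  -1/12 × log₂(1/12) = 0.2987
H(X) = 3.5850 bits


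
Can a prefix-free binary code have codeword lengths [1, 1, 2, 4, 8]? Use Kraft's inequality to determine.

Kraft inequality: Σ 2^(-l_i) ≤ 1 for prefix-free code
Calculating: 2^(-1) + 2^(-1) + 2^(-2) + 2^(-4) + 2^(-8)
= 0.5 + 0.5 + 0.25 + 0.0625 + 0.00390625
= 1.3164
Since 1.3164 > 1, prefix-free code does not exist


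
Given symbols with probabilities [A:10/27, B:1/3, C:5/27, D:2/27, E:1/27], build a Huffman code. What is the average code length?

Huffman tree construction:
Combine smallest probabilities repeatedly
Resulting codes:
  A: 0 (length 1)
  B: 11 (length 2)
  C: 101 (length 3)
  D: 1001 (length 4)
  E: 1000 (length 4)
Average length = Σ p(s) × length(s) = 2.0370 bits


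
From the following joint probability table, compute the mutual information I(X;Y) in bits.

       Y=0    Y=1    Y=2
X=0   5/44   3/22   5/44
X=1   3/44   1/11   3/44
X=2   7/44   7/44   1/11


H(X) = 1.5440, H(Y) = 1.5706, H(X,Y) = 3.1062
I(X;Y) = H(X) + H(Y) - H(X,Y) = 0.0084 bits


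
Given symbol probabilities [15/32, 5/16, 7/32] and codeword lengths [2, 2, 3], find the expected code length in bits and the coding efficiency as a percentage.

Average length L = Σ p_i × l_i = 2.2188 bits
Entropy H = 1.5164 bits
Efficiency η = H/L × 100% = 68.35%


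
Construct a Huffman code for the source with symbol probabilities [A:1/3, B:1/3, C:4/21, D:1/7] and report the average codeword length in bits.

Huffman tree construction:
Combine smallest probabilities repeatedly
Resulting codes:
  A: 10 (length 2)
  B: 11 (length 2)
  C: 01 (length 2)
  D: 00 (length 2)
Average length = Σ p(s) × length(s) = 2.0000 bits


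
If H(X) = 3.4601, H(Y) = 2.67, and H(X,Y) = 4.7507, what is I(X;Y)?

I(X;Y) = H(X) + H(Y) - H(X,Y)
I(X;Y) = 3.4601 + 2.67 - 4.7507 = 1.3794 bits


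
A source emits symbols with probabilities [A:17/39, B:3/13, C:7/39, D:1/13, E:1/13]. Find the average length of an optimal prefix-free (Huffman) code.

Huffman tree construction:
Combine smallest probabilities repeatedly
Resulting codes:
  A: 0 (length 1)
  B: 10 (length 2)
  C: 111 (length 3)
  D: 1100 (length 4)
  E: 1101 (length 4)
Average length = Σ p(s) × length(s) = 2.0513 bits


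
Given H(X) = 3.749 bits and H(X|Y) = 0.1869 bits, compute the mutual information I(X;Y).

I(X;Y) = H(X) - H(X|Y)
I(X;Y) = 3.749 - 0.1869 = 3.5621 bits


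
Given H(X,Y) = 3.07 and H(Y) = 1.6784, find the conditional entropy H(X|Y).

Chain rule: H(X,Y) = H(X|Y) + H(Y)
H(X|Y) = H(X,Y) - H(Y) = 3.07 - 1.6784 = 1.3916 bits


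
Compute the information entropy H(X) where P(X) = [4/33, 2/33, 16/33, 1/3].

H(X) = -Σ p(x) log₂ p(x)
  -4/33 × log₂(4/33) = 0.3690
  -2/33 × log₂(2/33) = 0.2451
  -16/33 × log₂(16/33) = 0.5064
  -1/3 × log₂(1/3) = 0.5283
H(X) = 1.6488 bits


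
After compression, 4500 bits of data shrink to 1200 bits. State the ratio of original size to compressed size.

Compression ratio = Original / Compressed
= 4500 / 1200 = 3.75:1


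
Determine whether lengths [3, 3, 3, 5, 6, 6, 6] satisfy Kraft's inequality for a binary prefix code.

Kraft inequality: Σ 2^(-l_i) ≤ 1 for prefix-free code
Calculating: 2^(-3) + 2^(-3) + 2^(-3) + 2^(-5) + 2^(-6) + 2^(-6) + 2^(-6)
= 0.125 + 0.125 + 0.125 + 0.03125 + 0.015625 + 0.015625 + 0.015625
= 0.4531
Since 0.4531 ≤ 1, prefix-free code exists


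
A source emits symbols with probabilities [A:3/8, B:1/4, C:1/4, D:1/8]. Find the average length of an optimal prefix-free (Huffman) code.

Huffman tree construction:
Combine smallest probabilities repeatedly
Resulting codes:
  A: 11 (length 2)
  B: 01 (length 2)
  C: 10 (length 2)
  D: 00 (length 2)
Average length = Σ p(s) × length(s) = 2.0000 bits


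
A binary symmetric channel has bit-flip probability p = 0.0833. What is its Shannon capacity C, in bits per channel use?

For BSC with error probability p:
C = 1 - H(p) where H(p) is binary entropy
H(0.0833) = -0.0833 × log₂(0.0833) - 0.9167 × log₂(0.9167)
H(p) = 0.4137
C = 1 - 0.4137 = 0.5863 bits/use


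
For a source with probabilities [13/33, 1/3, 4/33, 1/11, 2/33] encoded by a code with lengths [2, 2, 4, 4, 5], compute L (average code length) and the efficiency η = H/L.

Average length L = Σ p_i × l_i = 2.6061 bits
Entropy H = 1.9864 bits
Efficiency η = H/L × 100% = 76.22%


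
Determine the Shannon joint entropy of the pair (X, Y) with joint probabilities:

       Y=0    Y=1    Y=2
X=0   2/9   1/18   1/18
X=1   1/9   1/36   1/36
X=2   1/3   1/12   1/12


H(X,Y) = -Σ p(x,y) log₂ p(x,y)
  p(0,0)=2/9: -0.2222 × log₂(0.2222) = 0.4822
  p(0,1)=1/18: -0.0556 × log₂(0.0556) = 0.2317
  p(0,2)=1/18: -0.0556 × log₂(0.0556) = 0.2317
  p(1,0)=1/9: -0.1111 × log₂(0.1111) = 0.3522
  p(1,1)=1/36: -0.0278 × log₂(0.0278) = 0.1436
  p(1,2)=1/36: -0.0278 × log₂(0.0278) = 0.1436
  p(2,0)=1/3: -0.3333 × log₂(0.3333) = 0.5283
  p(2,1)=1/12: -0.0833 × log₂(0.0833) = 0.2987
  p(2,2)=1/12: -0.0833 × log₂(0.0833) = 0.2987
H(X,Y) = 2.7108 bits


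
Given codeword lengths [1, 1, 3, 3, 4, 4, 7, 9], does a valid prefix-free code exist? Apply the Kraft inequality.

Kraft inequality: Σ 2^(-l_i) ≤ 1 for prefix-free code
Calculating: 2^(-1) + 2^(-1) + 2^(-3) + 2^(-3) + 2^(-4) + 2^(-4) + 2^(-7) + 2^(-9)
= 0.5 + 0.5 + 0.125 + 0.125 + 0.0625 + 0.0625 + 0.0078125 + 0.001953125
= 1.3848
Since 1.3848 > 1, prefix-free code does not exist


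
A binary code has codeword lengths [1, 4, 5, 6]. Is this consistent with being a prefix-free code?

Kraft inequality: Σ 2^(-l_i) ≤ 1 for prefix-free code
Calculating: 2^(-1) + 2^(-4) + 2^(-5) + 2^(-6)
= 0.5 + 0.0625 + 0.03125 + 0.015625
= 0.6094
Since 0.6094 ≤ 1, prefix-free code exists


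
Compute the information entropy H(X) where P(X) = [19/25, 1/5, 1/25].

H(X) = -Σ p(x) log₂ p(x)
  -19/25 × log₂(19/25) = 0.3009
  -1/5 × log₂(1/5) = 0.4644
  -1/25 × log₂(1/25) = 0.1858
H(X) = 0.9510 bits


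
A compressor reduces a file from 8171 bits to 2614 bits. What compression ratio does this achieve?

Compression ratio = Original / Compressed
= 8171 / 2614 = 3.13:1


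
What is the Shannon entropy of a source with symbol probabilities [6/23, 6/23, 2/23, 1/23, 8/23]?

H(X) = -Σ p(x) log₂ p(x)
  -6/23 × log₂(6/23) = 0.5057
  -6/23 × log₂(6/23) = 0.5057
  -2/23 × log₂(2/23) = 0.3064
  -1/23 × log₂(1/23) = 0.1967
  -8/23 × log₂(8/23) = 0.5299
H(X) = 2.0445 bits


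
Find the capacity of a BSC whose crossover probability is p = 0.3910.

For BSC with error probability p:
C = 1 - H(p) where H(p) is binary entropy
H(0.3910) = -0.3910 × log₂(0.3910) - 0.6090 × log₂(0.6090)
H(p) = 0.9654
C = 1 - 0.9654 = 0.0346 bits/use


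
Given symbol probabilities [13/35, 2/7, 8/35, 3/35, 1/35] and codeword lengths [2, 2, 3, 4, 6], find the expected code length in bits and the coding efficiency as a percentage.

Average length L = Σ p_i × l_i = 2.5143 bits
Entropy H = 1.9841 bits
Efficiency η = H/L × 100% = 78.91%


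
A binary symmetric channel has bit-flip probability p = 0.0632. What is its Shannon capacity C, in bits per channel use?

For BSC with error probability p:
C = 1 - H(p) where H(p) is binary entropy
H(0.0632) = -0.0632 × log₂(0.0632) - 0.9368 × log₂(0.9368)
H(p) = 0.3400
C = 1 - 0.3400 = 0.6600 bits/use


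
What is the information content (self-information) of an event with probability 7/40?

Information content I(x) = -log₂(p(x))
I = -log₂(7/40) = -log₂(0.1750)
I = 2.5146 bits


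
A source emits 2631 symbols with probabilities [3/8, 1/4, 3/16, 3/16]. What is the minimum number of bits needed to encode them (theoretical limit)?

Entropy H = 1.9363 bits/symbol
Minimum bits = H × n = 1.9363 × 2631
= 5094.35 bits


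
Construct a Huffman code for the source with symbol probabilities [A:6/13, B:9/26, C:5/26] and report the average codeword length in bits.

Huffman tree construction:
Combine smallest probabilities repeatedly
Resulting codes:
  A: 0 (length 1)
  B: 11 (length 2)
  C: 10 (length 2)
Average length = Σ p(s) × length(s) = 1.5385 bits


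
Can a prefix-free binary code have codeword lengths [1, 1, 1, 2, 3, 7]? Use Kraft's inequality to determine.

Kraft inequality: Σ 2^(-l_i) ≤ 1 for prefix-free code
Calculating: 2^(-1) + 2^(-1) + 2^(-1) + 2^(-2) + 2^(-3) + 2^(-7)
= 0.5 + 0.5 + 0.5 + 0.25 + 0.125 + 0.0078125
= 1.8828
Since 1.8828 > 1, prefix-free code does not exist


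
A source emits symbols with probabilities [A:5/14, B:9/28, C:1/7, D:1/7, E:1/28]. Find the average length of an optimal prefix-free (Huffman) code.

Huffman tree construction:
Combine smallest probabilities repeatedly
Resulting codes:
  A: 0 (length 1)
  B: 10 (length 2)
  C: 1111 (length 4)
  D: 110 (length 3)
  E: 1110 (length 4)
Average length = Σ p(s) × length(s) = 2.1429 bits


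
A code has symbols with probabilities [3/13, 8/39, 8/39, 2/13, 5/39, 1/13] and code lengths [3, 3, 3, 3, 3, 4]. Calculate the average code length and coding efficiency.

Average length L = Σ p_i × l_i = 3.0769 bits
Entropy H = 2.5058 bits
Efficiency η = H/L × 100% = 81.44%


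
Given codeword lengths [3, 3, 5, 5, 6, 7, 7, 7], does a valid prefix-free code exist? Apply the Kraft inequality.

Kraft inequality: Σ 2^(-l_i) ≤ 1 for prefix-free code
Calculating: 2^(-3) + 2^(-3) + 2^(-5) + 2^(-5) + 2^(-6) + 2^(-7) + 2^(-7) + 2^(-7)
= 0.125 + 0.125 + 0.03125 + 0.03125 + 0.015625 + 0.0078125 + 0.0078125 + 0.0078125
= 0.3516
Since 0.3516 ≤ 1, prefix-free code exists


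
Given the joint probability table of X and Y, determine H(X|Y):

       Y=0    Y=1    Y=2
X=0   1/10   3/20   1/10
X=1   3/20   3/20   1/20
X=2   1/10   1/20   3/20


H(X|Y) = Σ_y p(y) H(X|Y=y)
  p(Y=0) = 7/20, H(X|Y=0) = 1.5567
  p(Y=1) = 7/20, H(X|Y=1) = 1.4488
  p(Y=2) = 3/10, H(X|Y=2) = 1.4591
H(X|Y) = 0.3500×1.5567 + 0.3500×1.4488 + 0.3000×1.4591 = 1.4897 bits


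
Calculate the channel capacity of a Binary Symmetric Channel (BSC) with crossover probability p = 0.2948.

For BSC with error probability p:
C = 1 - H(p) where H(p) is binary entropy
H(0.2948) = -0.2948 × log₂(0.2948) - 0.7052 × log₂(0.7052)
H(p) = 0.8748
C = 1 - 0.8748 = 0.1252 bits/use


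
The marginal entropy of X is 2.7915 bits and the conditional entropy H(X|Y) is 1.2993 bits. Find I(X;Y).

I(X;Y) = H(X) - H(X|Y)
I(X;Y) = 2.7915 - 1.2993 = 1.4922 bits


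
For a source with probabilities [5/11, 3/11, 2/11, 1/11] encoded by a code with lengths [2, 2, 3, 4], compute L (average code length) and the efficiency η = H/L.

Average length L = Σ p_i × l_i = 2.3636 bits
Entropy H = 1.7899 bits
Efficiency η = H/L × 100% = 75.73%


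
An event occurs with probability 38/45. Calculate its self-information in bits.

Information content I(x) = -log₂(p(x))
I = -log₂(38/45) = -log₂(0.8444)
I = 0.2439 bits


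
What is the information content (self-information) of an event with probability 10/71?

Information content I(x) = -log₂(p(x))
I = -log₂(10/71) = -log₂(0.1408)
I = 2.8278 bits


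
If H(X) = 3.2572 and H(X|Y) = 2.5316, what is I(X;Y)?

I(X;Y) = H(X) - H(X|Y)
I(X;Y) = 3.2572 - 2.5316 = 0.7256 bits


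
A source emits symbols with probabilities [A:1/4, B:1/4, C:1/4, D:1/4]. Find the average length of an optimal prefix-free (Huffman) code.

Huffman tree construction:
Combine smallest probabilities repeatedly
Resulting codes:
  A: 00 (length 2)
  B: 01 (length 2)
  C: 10 (length 2)
  D: 11 (length 2)
Average length = Σ p(s) × length(s) = 2.0000 bits


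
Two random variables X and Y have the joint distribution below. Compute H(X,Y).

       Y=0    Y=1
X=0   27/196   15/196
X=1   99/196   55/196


H(X,Y) = -Σ p(x,y) log₂ p(x,y)
  p(0,0)=27/196: -0.1378 × log₂(0.1378) = 0.3940
  p(0,1)=15/196: -0.0765 × log₂(0.0765) = 0.2838
  p(1,0)=99/196: -0.5051 × log₂(0.5051) = 0.4977
  p(1,1)=55/196: -0.2806 × log₂(0.2806) = 0.5145
H(X,Y) = 1.6899 bits


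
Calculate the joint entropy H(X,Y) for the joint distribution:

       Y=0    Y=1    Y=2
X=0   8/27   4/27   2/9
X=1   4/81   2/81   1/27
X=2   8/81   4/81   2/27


H(X,Y) = -Σ p(x,y) log₂ p(x,y)
  p(0,0)=8/27: -0.2963 × log₂(0.2963) = 0.5200
  p(0,1)=4/27: -0.1481 × log₂(0.1481) = 0.4081
  p(0,2)=2/9: -0.2222 × log₂(0.2222) = 0.4822
  p(1,0)=4/81: -0.0494 × log₂(0.0494) = 0.2143
  p(1,1)=2/81: -0.0247 × log₂(0.0247) = 0.1318
  p(1,2)=1/27: -0.0370 × log₂(0.0370) = 0.1761
  p(2,0)=8/81: -0.0988 × log₂(0.0988) = 0.3299
  p(2,1)=4/81: -0.0494 × log₂(0.0494) = 0.2143
  p(2,2)=2/27: -0.0741 × log₂(0.0741) = 0.2781
H(X,Y) = 2.7549 bits


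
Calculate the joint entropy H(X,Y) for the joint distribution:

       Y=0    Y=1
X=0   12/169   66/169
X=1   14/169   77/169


H(X,Y) = -Σ p(x,y) log₂ p(x,y)
  p(0,0)=12/169: -0.0710 × log₂(0.0710) = 0.2710
  p(0,1)=66/169: -0.3905 × log₂(0.3905) = 0.5298
  p(1,0)=14/169: -0.0828 × log₂(0.0828) = 0.2977
  p(1,1)=77/169: -0.4556 × log₂(0.4556) = 0.5167
H(X,Y) = 1.6151 bits


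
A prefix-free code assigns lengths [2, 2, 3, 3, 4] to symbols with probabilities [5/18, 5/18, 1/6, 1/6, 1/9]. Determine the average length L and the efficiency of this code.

Average length L = Σ p_i × l_i = 2.5556 bits
Entropy H = 2.2405 bits
Efficiency η = H/L × 100% = 87.67%


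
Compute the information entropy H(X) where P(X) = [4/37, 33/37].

H(X) = -Σ p(x) log₂ p(x)
  -4/37 × log₂(4/37) = 0.3470
  -33/37 × log₂(33/37) = 0.1472
H(X) = 0.4942 bits


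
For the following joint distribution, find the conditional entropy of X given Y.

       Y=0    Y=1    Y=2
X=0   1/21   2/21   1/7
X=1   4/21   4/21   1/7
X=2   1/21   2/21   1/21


H(X|Y) = Σ_y p(y) H(X|Y=y)
  p(Y=0) = 2/7, H(X|Y=0) = 1.2516
  p(Y=1) = 8/21, H(X|Y=1) = 1.5000
  p(Y=2) = 1/3, H(X|Y=2) = 1.4488
H(X|Y) = 0.2857×1.2516 + 0.3810×1.5000 + 0.3333×1.4488 = 1.4120 bits


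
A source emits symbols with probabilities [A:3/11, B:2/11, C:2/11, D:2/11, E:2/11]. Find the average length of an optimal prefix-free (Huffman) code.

Huffman tree construction:
Combine smallest probabilities repeatedly
Resulting codes:
  A: 10 (length 2)
  B: 110 (length 3)
  C: 111 (length 3)
  D: 00 (length 2)
  E: 01 (length 2)
Average length = Σ p(s) × length(s) = 2.3636 bits


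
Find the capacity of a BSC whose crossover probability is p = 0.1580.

For BSC with error probability p:
C = 1 - H(p) where H(p) is binary entropy
H(0.1580) = -0.1580 × log₂(0.1580) - 0.8420 × log₂(0.8420)
H(p) = 0.6295
C = 1 - 0.6295 = 0.3705 bits/use


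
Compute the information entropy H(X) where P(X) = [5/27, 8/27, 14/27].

H(X) = -Σ p(x) log₂ p(x)
  -5/27 × log₂(5/27) = 0.4505
  -8/27 × log₂(8/27) = 0.5200
  -14/27 × log₂(14/27) = 0.4913
H(X) = 1.4618 bits


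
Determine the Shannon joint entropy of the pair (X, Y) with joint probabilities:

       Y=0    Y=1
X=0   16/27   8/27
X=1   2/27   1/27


H(X,Y) = -Σ p(x,y) log₂ p(x,y)
  p(0,0)=16/27: -0.5926 × log₂(0.5926) = 0.4473
  p(0,1)=8/27: -0.2963 × log₂(0.2963) = 0.5200
  p(1,0)=2/27: -0.0741 × log₂(0.0741) = 0.2781
  p(1,1)=1/27: -0.0370 × log₂(0.0370) = 0.1761
H(X,Y) = 1.4216 bits


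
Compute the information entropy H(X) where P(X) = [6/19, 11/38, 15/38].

H(X) = -Σ p(x) log₂ p(x)
  -6/19 × log₂(6/19) = 0.5251
  -11/38 × log₂(11/38) = 0.5177
  -15/38 × log₂(15/38) = 0.5294
H(X) = 1.5722 bits


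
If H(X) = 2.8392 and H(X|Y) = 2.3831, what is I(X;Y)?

I(X;Y) = H(X) - H(X|Y)
I(X;Y) = 2.8392 - 2.3831 = 0.4561 bits


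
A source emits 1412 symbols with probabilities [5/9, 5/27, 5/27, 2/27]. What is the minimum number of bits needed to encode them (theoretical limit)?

Entropy H = 1.6503 bits/symbol
Minimum bits = H × n = 1.6503 × 1412
= 2330.29 bits


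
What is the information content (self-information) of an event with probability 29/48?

Information content I(x) = -log₂(p(x))
I = -log₂(29/48) = -log₂(0.6042)
I = 0.7270 bits


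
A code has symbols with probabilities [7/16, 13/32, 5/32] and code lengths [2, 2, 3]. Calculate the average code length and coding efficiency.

Average length L = Σ p_i × l_i = 2.1562 bits
Entropy H = 1.4682 bits
Efficiency η = H/L × 100% = 68.09%


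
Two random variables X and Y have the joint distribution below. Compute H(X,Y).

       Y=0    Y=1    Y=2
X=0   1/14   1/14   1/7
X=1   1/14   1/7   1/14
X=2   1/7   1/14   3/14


H(X,Y) = -Σ p(x,y) log₂ p(x,y)
  p(0,0)=1/14: -0.0714 × log₂(0.0714) = 0.2720
  p(0,1)=1/14: -0.0714 × log₂(0.0714) = 0.2720
  p(0,2)=1/7: -0.1429 × log₂(0.1429) = 0.4011
  p(1,0)=1/14: -0.0714 × log₂(0.0714) = 0.2720
  p(1,1)=1/7: -0.1429 × log₂(0.1429) = 0.4011
  p(1,2)=1/14: -0.0714 × log₂(0.0714) = 0.2720
  p(2,0)=1/7: -0.1429 × log₂(0.1429) = 0.4011
  p(2,1)=1/14: -0.0714 × log₂(0.0714) = 0.2720
  p(2,2)=3/14: -0.2143 × log₂(0.2143) = 0.4762
H(X,Y) = 3.0391 bits


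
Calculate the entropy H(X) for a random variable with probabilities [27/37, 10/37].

H(X) = -Σ p(x) log₂ p(x)
  -27/37 × log₂(27/37) = 0.3317
  -10/37 × log₂(10/37) = 0.5101
H(X) = 0.8419 bits


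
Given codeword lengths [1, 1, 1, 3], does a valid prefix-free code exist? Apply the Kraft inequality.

Kraft inequality: Σ 2^(-l_i) ≤ 1 for prefix-free code
Calculating: 2^(-1) + 2^(-1) + 2^(-1) + 2^(-3)
= 0.5 + 0.5 + 0.5 + 0.125
= 1.6250
Since 1.6250 > 1, prefix-free code does not exist


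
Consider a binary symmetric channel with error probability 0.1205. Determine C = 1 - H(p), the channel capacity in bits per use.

For BSC with error probability p:
C = 1 - H(p) where H(p) is binary entropy
H(0.1205) = -0.1205 × log₂(0.1205) - 0.8795 × log₂(0.8795)
H(p) = 0.5308
C = 1 - 0.5308 = 0.4692 bits/use


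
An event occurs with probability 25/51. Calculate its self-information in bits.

Information content I(x) = -log₂(p(x))
I = -log₂(25/51) = -log₂(0.4902)
I = 1.0286 bits


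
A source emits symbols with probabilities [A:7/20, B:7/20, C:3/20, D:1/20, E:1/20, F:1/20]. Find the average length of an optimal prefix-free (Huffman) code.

Huffman tree construction:
Combine smallest probabilities repeatedly
Resulting codes:
  A: 11 (length 2)
  B: 0 (length 1)
  C: 100 (length 3)
  D: 10110 (length 5)
  E: 10111 (length 5)
  F: 1010 (length 4)
Average length = Σ p(s) × length(s) = 2.2000 bits


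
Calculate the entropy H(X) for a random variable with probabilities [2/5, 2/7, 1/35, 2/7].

H(X) = -Σ p(x) log₂ p(x)
  -2/5 × log₂(2/5) = 0.5288
  -2/7 × log₂(2/7) = 0.5164
  -1/35 × log₂(1/35) = 0.1466
  -2/7 × log₂(2/7) = 0.5164
H(X) = 1.7081 bits


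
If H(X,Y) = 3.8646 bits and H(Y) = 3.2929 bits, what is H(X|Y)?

Chain rule: H(X,Y) = H(X|Y) + H(Y)
H(X|Y) = H(X,Y) - H(Y) = 3.8646 - 3.2929 = 0.5717 bits


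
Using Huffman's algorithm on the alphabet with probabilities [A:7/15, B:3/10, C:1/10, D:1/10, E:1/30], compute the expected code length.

Huffman tree construction:
Combine smallest probabilities repeatedly
Resulting codes:
  A: 0 (length 1)
  B: 11 (length 2)
  C: 1011 (length 4)
  D: 100 (length 3)
  E: 1010 (length 4)
Average length = Σ p(s) × length(s) = 1.9000 bits


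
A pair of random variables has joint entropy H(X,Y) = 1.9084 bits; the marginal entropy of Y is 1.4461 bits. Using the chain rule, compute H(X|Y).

Chain rule: H(X,Y) = H(X|Y) + H(Y)
H(X|Y) = H(X,Y) - H(Y) = 1.9084 - 1.4461 = 0.4623 bits


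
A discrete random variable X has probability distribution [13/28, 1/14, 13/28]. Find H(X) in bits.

H(X) = -Σ p(x) log₂ p(x)
  -13/28 × log₂(13/28) = 0.5139
  -1/14 × log₂(1/14) = 0.2720
  -13/28 × log₂(13/28) = 0.5139
H(X) = 1.2998 bits


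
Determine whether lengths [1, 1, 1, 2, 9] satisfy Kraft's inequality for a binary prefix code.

Kraft inequality: Σ 2^(-l_i) ≤ 1 for prefix-free code
Calculating: 2^(-1) + 2^(-1) + 2^(-1) + 2^(-2) + 2^(-9)
= 0.5 + 0.5 + 0.5 + 0.25 + 0.001953125
= 1.7520
Since 1.7520 > 1, prefix-free code does not exist


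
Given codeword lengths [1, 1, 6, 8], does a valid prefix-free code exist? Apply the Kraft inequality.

Kraft inequality: Σ 2^(-l_i) ≤ 1 for prefix-free code
Calculating: 2^(-1) + 2^(-1) + 2^(-6) + 2^(-8)
= 0.5 + 0.5 + 0.015625 + 0.00390625
= 1.0195
Since 1.0195 > 1, prefix-free code does not exist


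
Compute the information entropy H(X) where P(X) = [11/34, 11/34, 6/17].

H(X) = -Σ p(x) log₂ p(x)
  -11/34 × log₂(11/34) = 0.5267
  -11/34 × log₂(11/34) = 0.5267
  -6/17 × log₂(6/17) = 0.5303
H(X) = 1.5837 bits


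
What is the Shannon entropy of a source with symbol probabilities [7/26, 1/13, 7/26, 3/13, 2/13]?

H(X) = -Σ p(x) log₂ p(x)
  -7/26 × log₂(7/26) = 0.5097
  -1/13 × log₂(1/13) = 0.2846
  -7/26 × log₂(7/26) = 0.5097
  -3/13 × log₂(3/13) = 0.4882
  -2/13 × log₂(2/13) = 0.4155
H(X) = 2.2076 bits


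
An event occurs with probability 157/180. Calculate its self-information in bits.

Information content I(x) = -log₂(p(x))
I = -log₂(157/180) = -log₂(0.8722)
I = 0.1972 bits


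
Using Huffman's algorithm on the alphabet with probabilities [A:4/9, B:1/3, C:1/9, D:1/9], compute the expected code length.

Huffman tree construction:
Combine smallest probabilities repeatedly
Resulting codes:
  A: 0 (length 1)
  B: 11 (length 2)
  C: 100 (length 3)
  D: 101 (length 3)
Average length = Σ p(s) × length(s) = 1.7778 bits


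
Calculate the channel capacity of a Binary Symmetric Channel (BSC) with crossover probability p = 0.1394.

For BSC with error probability p:
C = 1 - H(p) where H(p) is binary entropy
H(0.1394) = -0.1394 × log₂(0.1394) - 0.8606 × log₂(0.8606)
H(p) = 0.5827
C = 1 - 0.5827 = 0.4173 bits/use


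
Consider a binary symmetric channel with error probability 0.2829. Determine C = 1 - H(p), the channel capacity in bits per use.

For BSC with error probability p:
C = 1 - H(p) where H(p) is binary entropy
H(0.2829) = -0.2829 × log₂(0.2829) - 0.7171 × log₂(0.7171)
H(p) = 0.8594
C = 1 - 0.8594 = 0.1406 bits/use


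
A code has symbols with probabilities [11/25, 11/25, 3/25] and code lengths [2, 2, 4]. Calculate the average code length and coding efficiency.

Average length L = Σ p_i × l_i = 2.2400 bits
Entropy H = 1.4094 bits
Efficiency η = H/L × 100% = 62.92%


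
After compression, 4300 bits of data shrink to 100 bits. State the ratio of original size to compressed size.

Compression ratio = Original / Compressed
= 4300 / 100 = 43.00:1


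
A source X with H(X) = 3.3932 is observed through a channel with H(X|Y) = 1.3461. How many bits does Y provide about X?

I(X;Y) = H(X) - H(X|Y)
I(X;Y) = 3.3932 - 1.3461 = 2.0471 bits


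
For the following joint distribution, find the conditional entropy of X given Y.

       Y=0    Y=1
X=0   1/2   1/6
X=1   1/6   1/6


H(X|Y) = Σ_y p(y) H(X|Y=y)
  p(Y=0) = 2/3, H(X|Y=0) = 0.8113
  p(Y=1) = 1/3, H(X|Y=1) = 1.0000
H(X|Y) = 0.6667×0.8113 + 0.3333×1.0000 = 0.8742 bits


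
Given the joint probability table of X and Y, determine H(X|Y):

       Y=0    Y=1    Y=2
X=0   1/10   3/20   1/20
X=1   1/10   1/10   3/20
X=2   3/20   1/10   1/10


H(X|Y) = Σ_y p(y) H(X|Y=y)
  p(Y=0) = 7/20, H(X|Y=0) = 1.5567
  p(Y=1) = 7/20, H(X|Y=1) = 1.5567
  p(Y=2) = 3/10, H(X|Y=2) = 1.4591
H(X|Y) = 0.3500×1.5567 + 0.3500×1.5567 + 0.3000×1.4591 = 1.5274 bits


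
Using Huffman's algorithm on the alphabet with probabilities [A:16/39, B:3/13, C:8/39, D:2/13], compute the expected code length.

Huffman tree construction:
Combine smallest probabilities repeatedly
Resulting codes:
  A: 0 (length 1)
  B: 10 (length 2)
  C: 111 (length 3)
  D: 110 (length 3)
Average length = Σ p(s) × length(s) = 1.9487 bits


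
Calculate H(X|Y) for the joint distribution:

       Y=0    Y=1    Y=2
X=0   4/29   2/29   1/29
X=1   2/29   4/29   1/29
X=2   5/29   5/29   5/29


H(X|Y) = Σ_y p(y) H(X|Y=y)
  p(Y=0) = 11/29, H(X|Y=0) = 1.4949
  p(Y=1) = 11/29, H(X|Y=1) = 1.4949
  p(Y=2) = 7/29, H(X|Y=2) = 1.1488
H(X|Y) = 0.3793×1.4949 + 0.3793×1.4949 + 0.2414×1.1488 = 1.4114 bits


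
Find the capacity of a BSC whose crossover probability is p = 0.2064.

For BSC with error probability p:
C = 1 - H(p) where H(p) is binary entropy
H(0.2064) = -0.2064 × log₂(0.2064) - 0.7936 × log₂(0.7936)
H(p) = 0.7345
C = 1 - 0.7345 = 0.2655 bits/use


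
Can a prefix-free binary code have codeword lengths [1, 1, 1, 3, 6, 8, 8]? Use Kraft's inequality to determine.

Kraft inequality: Σ 2^(-l_i) ≤ 1 for prefix-free code
Calculating: 2^(-1) + 2^(-1) + 2^(-1) + 2^(-3) + 2^(-6) + 2^(-8) + 2^(-8)
= 0.5 + 0.5 + 0.5 + 0.125 + 0.015625 + 0.00390625 + 0.00390625
= 1.6484
Since 1.6484 > 1, prefix-free code does not exist


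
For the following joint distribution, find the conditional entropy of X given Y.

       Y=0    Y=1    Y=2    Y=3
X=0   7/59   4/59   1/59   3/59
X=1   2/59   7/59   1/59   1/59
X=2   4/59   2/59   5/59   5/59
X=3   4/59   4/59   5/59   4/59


H(X|Y) = Σ_y p(y) H(X|Y=y)
  p(Y=0) = 17/59, H(X|Y=0) = 1.8727
  p(Y=1) = 17/59, H(X|Y=1) = 1.8727
  p(Y=2) = 12/59, H(X|Y=2) = 1.6500
  p(Y=3) = 13/59, H(X|Y=3) = 1.8262
H(X|Y) = 0.2881×1.8727 + 0.2881×1.8727 + 0.2034×1.6500 + 0.2203×1.8262 = 1.8172 bits


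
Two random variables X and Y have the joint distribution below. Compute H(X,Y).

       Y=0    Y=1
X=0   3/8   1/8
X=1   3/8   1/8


H(X,Y) = -Σ p(x,y) log₂ p(x,y)
  p(0,0)=3/8: -0.3750 × log₂(0.3750) = 0.5306
  p(0,1)=1/8: -0.1250 × log₂(0.1250) = 0.3750
  p(1,0)=3/8: -0.3750 × log₂(0.3750) = 0.5306
  p(1,1)=1/8: -0.1250 × log₂(0.1250) = 0.3750
H(X,Y) = 1.8113 bits


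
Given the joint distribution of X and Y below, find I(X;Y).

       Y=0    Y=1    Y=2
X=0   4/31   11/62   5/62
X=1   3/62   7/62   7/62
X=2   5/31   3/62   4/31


H(X) = 1.5709, H(Y) = 1.5846, H(X,Y) = 3.0559
I(X;Y) = H(X) + H(Y) - H(X,Y) = 0.0996 bits


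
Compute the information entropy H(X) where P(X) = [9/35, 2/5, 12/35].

H(X) = -Σ p(x) log₂ p(x)
  -9/35 × log₂(9/35) = 0.5038
  -2/5 × log₂(2/5) = 0.5288
  -12/35 × log₂(12/35) = 0.5295
H(X) = 1.5621 bits


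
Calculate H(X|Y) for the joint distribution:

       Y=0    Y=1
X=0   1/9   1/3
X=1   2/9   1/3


H(X|Y) = Σ_y p(y) H(X|Y=y)
  p(Y=0) = 1/3, H(X|Y=0) = 0.9183
  p(Y=1) = 2/3, H(X|Y=1) = 1.0000
H(X|Y) = 0.3333×0.9183 + 0.6667×1.0000 = 0.9728 bits


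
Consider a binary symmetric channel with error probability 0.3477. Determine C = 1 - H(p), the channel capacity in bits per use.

For BSC with error probability p:
C = 1 - H(p) where H(p) is binary entropy
H(0.3477) = -0.3477 × log₂(0.3477) - 0.6523 × log₂(0.6523)
H(p) = 0.9320
C = 1 - 0.9320 = 0.0680 bits/use


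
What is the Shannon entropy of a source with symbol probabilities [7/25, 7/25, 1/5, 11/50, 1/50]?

H(X) = -Σ p(x) log₂ p(x)
  -7/25 × log₂(7/25) = 0.5142
  -7/25 × log₂(7/25) = 0.5142
  -1/5 × log₂(1/5) = 0.4644
  -11/50 × log₂(11/50) = 0.4806
  -1/50 × log₂(1/50) = 0.1129
H(X) = 2.0863 bits


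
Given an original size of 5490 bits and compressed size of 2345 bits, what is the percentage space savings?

Space savings = (1 - Compressed/Original) × 100%
= (1 - 2345/5490) × 100%
= 57.29%


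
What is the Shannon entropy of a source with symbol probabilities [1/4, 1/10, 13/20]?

H(X) = -Σ p(x) log₂ p(x)
  -1/4 × log₂(1/4) = 0.5000
  -1/10 × log₂(1/10) = 0.3322
  -13/20 × log₂(13/20) = 0.4040
H(X) = 1.2362 bits


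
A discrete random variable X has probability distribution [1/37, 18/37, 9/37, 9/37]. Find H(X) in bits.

H(X) = -Σ p(x) log₂ p(x)
  -1/37 × log₂(1/37) = 0.1408
  -18/37 × log₂(18/37) = 0.5057
  -9/37 × log₂(9/37) = 0.4961
  -9/37 × log₂(9/37) = 0.4961
H(X) = 1.6387 bits


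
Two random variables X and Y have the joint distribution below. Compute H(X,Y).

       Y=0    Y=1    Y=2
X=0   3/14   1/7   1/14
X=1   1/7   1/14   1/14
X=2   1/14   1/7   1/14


H(X,Y) = -Σ p(x,y) log₂ p(x,y)
  p(0,0)=3/14: -0.2143 × log₂(0.2143) = 0.4762
  p(0,1)=1/7: -0.1429 × log₂(0.1429) = 0.4011
  p(0,2)=1/14: -0.0714 × log₂(0.0714) = 0.2720
  p(1,0)=1/7: -0.1429 × log₂(0.1429) = 0.4011
  p(1,1)=1/14: -0.0714 × log₂(0.0714) = 0.2720
  p(1,2)=1/14: -0.0714 × log₂(0.0714) = 0.2720
  p(2,0)=1/14: -0.0714 × log₂(0.0714) = 0.2720
  p(2,1)=1/7: -0.1429 × log₂(0.1429) = 0.4011
  p(2,2)=1/14: -0.0714 × log₂(0.0714) = 0.2720
H(X,Y) = 3.0391 bits


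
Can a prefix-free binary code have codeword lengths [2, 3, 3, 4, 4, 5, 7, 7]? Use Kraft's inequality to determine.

Kraft inequality: Σ 2^(-l_i) ≤ 1 for prefix-free code
Calculating: 2^(-2) + 2^(-3) + 2^(-3) + 2^(-4) + 2^(-4) + 2^(-5) + 2^(-7) + 2^(-7)
= 0.25 + 0.125 + 0.125 + 0.0625 + 0.0625 + 0.03125 + 0.0078125 + 0.0078125
= 0.6719
Since 0.6719 ≤ 1, prefix-free code exists


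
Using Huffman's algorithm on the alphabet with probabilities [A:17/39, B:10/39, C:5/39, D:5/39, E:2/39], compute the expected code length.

Huffman tree construction:
Combine smallest probabilities repeatedly
Resulting codes:
  A: 0 (length 1)
  B: 10 (length 2)
  C: 1111 (length 4)
  D: 110 (length 3)
  E: 1110 (length 4)
Average length = Σ p(s) × length(s) = 2.0513 bits


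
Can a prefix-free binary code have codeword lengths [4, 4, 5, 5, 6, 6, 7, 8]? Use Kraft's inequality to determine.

Kraft inequality: Σ 2^(-l_i) ≤ 1 for prefix-free code
Calculating: 2^(-4) + 2^(-4) + 2^(-5) + 2^(-5) + 2^(-6) + 2^(-6) + 2^(-7) + 2^(-8)
= 0.0625 + 0.0625 + 0.03125 + 0.03125 + 0.015625 + 0.015625 + 0.0078125 + 0.00390625
= 0.2305
Since 0.2305 ≤ 1, prefix-free code exists


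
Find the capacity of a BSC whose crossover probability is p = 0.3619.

For BSC with error probability p:
C = 1 - H(p) where H(p) is binary entropy
H(0.3619) = -0.3619 × log₂(0.3619) - 0.6381 × log₂(0.6381)
H(p) = 0.9442
C = 1 - 0.9442 = 0.0558 bits/use


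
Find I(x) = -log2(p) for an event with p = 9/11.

Information content I(x) = -log₂(p(x))
I = -log₂(9/11) = -log₂(0.8182)
I = 0.2895 bits


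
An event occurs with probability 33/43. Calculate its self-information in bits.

Information content I(x) = -log₂(p(x))
I = -log₂(33/43) = -log₂(0.7674)
I = 0.3819 bits


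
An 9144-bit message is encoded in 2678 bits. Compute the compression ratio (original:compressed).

Compression ratio = Original / Compressed
= 9144 / 2678 = 3.41:1


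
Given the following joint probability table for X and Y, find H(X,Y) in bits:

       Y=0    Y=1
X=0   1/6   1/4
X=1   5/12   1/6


H(X,Y) = -Σ p(x,y) log₂ p(x,y)
  p(0,0)=1/6: -0.1667 × log₂(0.1667) = 0.4308
  p(0,1)=1/4: -0.2500 × log₂(0.2500) = 0.5000
  p(1,0)=5/12: -0.4167 × log₂(0.4167) = 0.5263
  p(1,1)=1/6: -0.1667 × log₂(0.1667) = 0.4308
H(X,Y) = 1.8879 bits


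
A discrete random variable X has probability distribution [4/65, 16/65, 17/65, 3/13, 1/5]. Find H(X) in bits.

H(X) = -Σ p(x) log₂ p(x)
  -4/65 × log₂(4/65) = 0.2475
  -16/65 × log₂(16/65) = 0.4978
  -17/65 × log₂(17/65) = 0.5061
  -3/13 × log₂(3/13) = 0.4882
  -1/5 × log₂(1/5) = 0.4644
H(X) = 2.2040 bits


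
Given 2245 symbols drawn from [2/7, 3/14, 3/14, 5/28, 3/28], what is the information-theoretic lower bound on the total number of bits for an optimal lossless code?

Entropy H = 2.2579 bits/symbol
Minimum bits = H × n = 2.2579 × 2245
= 5069.04 bits


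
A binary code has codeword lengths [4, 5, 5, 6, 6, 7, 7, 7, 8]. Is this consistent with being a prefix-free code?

Kraft inequality: Σ 2^(-l_i) ≤ 1 for prefix-free code
Calculating: 2^(-4) + 2^(-5) + 2^(-5) + 2^(-6) + 2^(-6) + 2^(-7) + 2^(-7) + 2^(-7) + 2^(-8)
= 0.0625 + 0.03125 + 0.03125 + 0.015625 + 0.015625 + 0.0078125 + 0.0078125 + 0.0078125 + 0.00390625
= 0.1836
Since 0.1836 ≤ 1, prefix-free code exists
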